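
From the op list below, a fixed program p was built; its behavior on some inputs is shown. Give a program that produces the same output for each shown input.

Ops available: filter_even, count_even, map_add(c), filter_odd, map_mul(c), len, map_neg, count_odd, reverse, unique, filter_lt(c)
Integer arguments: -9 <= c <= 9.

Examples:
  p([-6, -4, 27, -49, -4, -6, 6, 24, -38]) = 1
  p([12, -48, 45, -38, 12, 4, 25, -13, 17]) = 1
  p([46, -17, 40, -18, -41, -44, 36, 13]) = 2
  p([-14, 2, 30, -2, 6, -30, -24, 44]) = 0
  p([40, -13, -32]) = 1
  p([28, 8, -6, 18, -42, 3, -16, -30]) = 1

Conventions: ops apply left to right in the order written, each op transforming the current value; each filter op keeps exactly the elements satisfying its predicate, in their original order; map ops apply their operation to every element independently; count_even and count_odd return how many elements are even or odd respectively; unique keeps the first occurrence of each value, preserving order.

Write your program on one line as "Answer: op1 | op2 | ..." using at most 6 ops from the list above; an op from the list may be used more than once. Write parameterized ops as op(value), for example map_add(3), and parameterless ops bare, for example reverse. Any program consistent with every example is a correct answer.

unique | filter_lt(8) | filter_odd | reverse | len

Check, running the answer program on each example:
  [-6, -4, 27, -49, -4, -6, 6, 24, -38] -> [-6, -4, 27, -49, 6, 24, -38] -> [-6, -4, -49, 6, -38] -> [-49] -> [-49] -> 1
  [12, -48, 45, -38, 12, 4, 25, -13, 17] -> [12, -48, 45, -38, 4, 25, -13, 17] -> [-48, -38, 4, -13] -> [-13] -> [-13] -> 1
  [46, -17, 40, -18, -41, -44, 36, 13] -> [46, -17, 40, -18, -41, -44, 36, 13] -> [-17, -18, -41, -44] -> [-17, -41] -> [-41, -17] -> 2
  [-14, 2, 30, -2, 6, -30, -24, 44] -> [-14, 2, 30, -2, 6, -30, -24, 44] -> [-14, 2, -2, 6, -30, -24] -> [] -> [] -> 0
  [40, -13, -32] -> [40, -13, -32] -> [-13, -32] -> [-13] -> [-13] -> 1
  [28, 8, -6, 18, -42, 3, -16, -30] -> [28, 8, -6, 18, -42, 3, -16, -30] -> [-6, -42, 3, -16, -30] -> [3] -> [3] -> 1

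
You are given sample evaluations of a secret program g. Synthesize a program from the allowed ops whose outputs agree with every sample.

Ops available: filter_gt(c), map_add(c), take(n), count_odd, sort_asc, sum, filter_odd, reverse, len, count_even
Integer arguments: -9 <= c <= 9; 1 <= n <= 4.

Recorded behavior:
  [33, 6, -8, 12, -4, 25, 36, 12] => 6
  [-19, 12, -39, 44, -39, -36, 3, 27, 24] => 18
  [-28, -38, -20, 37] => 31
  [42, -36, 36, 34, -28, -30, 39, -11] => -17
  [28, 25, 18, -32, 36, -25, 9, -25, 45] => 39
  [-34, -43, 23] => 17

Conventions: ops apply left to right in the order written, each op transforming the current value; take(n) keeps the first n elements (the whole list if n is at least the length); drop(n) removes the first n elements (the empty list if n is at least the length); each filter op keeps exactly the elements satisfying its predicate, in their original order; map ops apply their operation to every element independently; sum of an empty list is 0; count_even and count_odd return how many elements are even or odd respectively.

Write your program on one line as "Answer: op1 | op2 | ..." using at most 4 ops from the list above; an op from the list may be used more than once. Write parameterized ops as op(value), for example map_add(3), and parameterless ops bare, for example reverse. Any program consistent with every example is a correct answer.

map_add(-6) | reverse | take(1) | sum

Check, running the answer program on each example:
  [33, 6, -8, 12, -4, 25, 36, 12] -> [27, 0, -14, 6, -10, 19, 30, 6] -> [6, 30, 19, -10, 6, -14, 0, 27] -> [6] -> 6
  [-19, 12, -39, 44, -39, -36, 3, 27, 24] -> [-25, 6, -45, 38, -45, -42, -3, 21, 18] -> [18, 21, -3, -42, -45, 38, -45, 6, -25] -> [18] -> 18
  [-28, -38, -20, 37] -> [-34, -44, -26, 31] -> [31, -26, -44, -34] -> [31] -> 31
  [42, -36, 36, 34, -28, -30, 39, -11] -> [36, -42, 30, 28, -34, -36, 33, -17] -> [-17, 33, -36, -34, 28, 30, -42, 36] -> [-17] -> -17
  [28, 25, 18, -32, 36, -25, 9, -25, 45] -> [22, 19, 12, -38, 30, -31, 3, -31, 39] -> [39, -31, 3, -31, 30, -38, 12, 19, 22] -> [39] -> 39
  [-34, -43, 23] -> [-40, -49, 17] -> [17, -49, -40] -> [17] -> 17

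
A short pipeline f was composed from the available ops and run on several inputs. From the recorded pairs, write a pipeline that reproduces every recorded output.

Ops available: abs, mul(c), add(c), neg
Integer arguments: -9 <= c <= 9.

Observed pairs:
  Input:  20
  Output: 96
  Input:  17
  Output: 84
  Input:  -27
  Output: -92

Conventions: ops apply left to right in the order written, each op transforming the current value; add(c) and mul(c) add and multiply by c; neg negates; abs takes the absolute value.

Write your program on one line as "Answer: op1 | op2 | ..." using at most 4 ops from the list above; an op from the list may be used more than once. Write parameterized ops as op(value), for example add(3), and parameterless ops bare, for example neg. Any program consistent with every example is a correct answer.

add(5) | add(-1) | mul(4)

Check, running the answer program on each example:
  20 -> 25 -> 24 -> 96
  17 -> 22 -> 21 -> 84
  -27 -> -22 -> -23 -> -92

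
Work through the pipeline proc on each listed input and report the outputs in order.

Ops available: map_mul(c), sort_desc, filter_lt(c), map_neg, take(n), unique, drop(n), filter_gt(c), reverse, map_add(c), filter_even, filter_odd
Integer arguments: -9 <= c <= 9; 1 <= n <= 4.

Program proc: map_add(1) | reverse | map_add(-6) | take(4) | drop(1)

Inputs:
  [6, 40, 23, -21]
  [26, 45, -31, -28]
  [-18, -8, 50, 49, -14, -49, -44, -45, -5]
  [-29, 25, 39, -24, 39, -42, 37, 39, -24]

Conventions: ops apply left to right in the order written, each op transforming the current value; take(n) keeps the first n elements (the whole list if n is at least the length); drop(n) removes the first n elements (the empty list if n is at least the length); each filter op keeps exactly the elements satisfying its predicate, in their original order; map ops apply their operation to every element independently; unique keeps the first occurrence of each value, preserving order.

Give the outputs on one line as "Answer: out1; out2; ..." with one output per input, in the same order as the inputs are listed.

[18, 35, 1]; [-36, 40, 21]; [-50, -49, -54]; [34, 32, -47]

Execution, op by op:
  [6, 40, 23, -21] -> [7, 41, 24, -20] -> [-20, 24, 41, 7] -> [-26, 18, 35, 1] -> [-26, 18, 35, 1] -> [18, 35, 1]
  [26, 45, -31, -28] -> [27, 46, -30, -27] -> [-27, -30, 46, 27] -> [-33, -36, 40, 21] -> [-33, -36, 40, 21] -> [-36, 40, 21]
  [-18, -8, 50, 49, -14, -49, -44, -45, -5] -> [-17, -7, 51, 50, -13, -48, -43, -44, -4] -> [-4, -44, -43, -48, -13, 50, 51, -7, -17] -> [-10, -50, -49, -54, -19, 44, 45, -13, -23] -> [-10, -50, -49, -54] -> [-50, -49, -54]
  [-29, 25, 39, -24, 39, -42, 37, 39, -24] -> [-28, 26, 40, -23, 40, -41, 38, 40, -23] -> [-23, 40, 38, -41, 40, -23, 40, 26, -28] -> [-29, 34, 32, -47, 34, -29, 34, 20, -34] -> [-29, 34, 32, -47] -> [34, 32, -47]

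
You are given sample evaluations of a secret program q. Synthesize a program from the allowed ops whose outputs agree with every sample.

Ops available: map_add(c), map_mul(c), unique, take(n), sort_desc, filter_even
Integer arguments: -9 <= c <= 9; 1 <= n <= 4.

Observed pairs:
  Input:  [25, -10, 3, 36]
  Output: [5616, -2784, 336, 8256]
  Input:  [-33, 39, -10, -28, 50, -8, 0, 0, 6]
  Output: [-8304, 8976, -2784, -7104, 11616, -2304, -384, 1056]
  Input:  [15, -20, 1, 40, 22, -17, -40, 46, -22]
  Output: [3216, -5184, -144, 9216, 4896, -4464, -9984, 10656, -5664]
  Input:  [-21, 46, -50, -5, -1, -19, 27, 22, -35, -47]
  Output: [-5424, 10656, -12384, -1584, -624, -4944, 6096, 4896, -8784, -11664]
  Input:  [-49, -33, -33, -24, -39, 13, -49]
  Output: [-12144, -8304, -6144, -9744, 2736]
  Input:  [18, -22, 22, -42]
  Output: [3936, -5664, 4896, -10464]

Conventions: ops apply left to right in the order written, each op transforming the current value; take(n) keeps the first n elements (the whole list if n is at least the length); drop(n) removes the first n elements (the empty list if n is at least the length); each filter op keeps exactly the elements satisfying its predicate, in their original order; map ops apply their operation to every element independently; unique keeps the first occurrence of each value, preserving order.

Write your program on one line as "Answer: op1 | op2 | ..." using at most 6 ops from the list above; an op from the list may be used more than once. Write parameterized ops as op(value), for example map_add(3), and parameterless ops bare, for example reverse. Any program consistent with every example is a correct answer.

map_mul(-5) | map_add(8) | map_mul(8) | unique | map_mul(-6)

Check, running the answer program on each example:
  [25, -10, 3, 36] -> [-125, 50, -15, -180] -> [-117, 58, -7, -172] -> [-936, 464, -56, -1376] -> [-936, 464, -56, -1376] -> [5616, -2784, 336, 8256]
  [-33, 39, -10, -28, 50, -8, 0, 0, 6] -> [165, -195, 50, 140, -250, 40, 0, 0, -30] -> [173, -187, 58, 148, -242, 48, 8, 8, -22] -> [1384, -1496, 464, 1184, -1936, 384, 64, 64, -176] -> [1384, -1496, 464, 1184, -1936, 384, 64, -176] -> [-8304, 8976, -2784, -7104, 11616, -2304, -384, 1056]
  [15, -20, 1, 40, 22, -17, -40, 46, -22] -> [-75, 100, -5, -200, -110, 85, 200, -230, 110] -> [-67, 108, 3, -192, -102, 93, 208, -222, 118] -> [-536, 864, 24, -1536, -816, 744, 1664, -1776, 944] -> [-536, 864, 24, -1536, -816, 744, 1664, -1776, 944] -> [3216, -5184, -144, 9216, 4896, -4464, -9984, 10656, -5664]
  [-21, 46, -50, -5, -1, -19, 27, 22, -35, -47] -> [105, -230, 250, 25, 5, 95, -135, -110, 175, 235] -> [113, -222, 258, 33, 13, 103, -127, -102, 183, 243] -> [904, -1776, 2064, 264, 104, 824, -1016, -816, 1464, 1944] -> [904, -1776, 2064, 264, 104, 824, -1016, -816, 1464, 1944] -> [-5424, 10656, -12384, -1584, -624, -4944, 6096, 4896, -8784, -11664]
  [-49, -33, -33, -24, -39, 13, -49] -> [245, 165, 165, 120, 195, -65, 245] -> [253, 173, 173, 128, 203, -57, 253] -> [2024, 1384, 1384, 1024, 1624, -456, 2024] -> [2024, 1384, 1024, 1624, -456] -> [-12144, -8304, -6144, -9744, 2736]
  [18, -22, 22, -42] -> [-90, 110, -110, 210] -> [-82, 118, -102, 218] -> [-656, 944, -816, 1744] -> [-656, 944, -816, 1744] -> [3936, -5664, 4896, -10464]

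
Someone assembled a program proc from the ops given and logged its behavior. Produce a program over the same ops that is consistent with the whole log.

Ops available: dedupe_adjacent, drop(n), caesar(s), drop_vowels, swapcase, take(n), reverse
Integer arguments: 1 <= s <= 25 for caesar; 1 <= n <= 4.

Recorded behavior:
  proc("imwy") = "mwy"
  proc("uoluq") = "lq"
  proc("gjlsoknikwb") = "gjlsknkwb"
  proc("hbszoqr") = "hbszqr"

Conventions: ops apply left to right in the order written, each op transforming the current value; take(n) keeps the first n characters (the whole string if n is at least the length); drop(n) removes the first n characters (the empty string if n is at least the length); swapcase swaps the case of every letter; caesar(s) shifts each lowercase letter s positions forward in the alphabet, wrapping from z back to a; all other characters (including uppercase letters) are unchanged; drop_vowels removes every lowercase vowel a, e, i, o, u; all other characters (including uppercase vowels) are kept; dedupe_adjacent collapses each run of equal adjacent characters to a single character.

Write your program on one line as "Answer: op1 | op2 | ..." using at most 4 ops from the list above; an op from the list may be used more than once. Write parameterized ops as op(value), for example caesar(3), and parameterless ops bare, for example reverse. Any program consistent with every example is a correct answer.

reverse | drop_vowels | reverse

Check, running the answer program on each example:
  "imwy" -> "ywmi" -> "ywm" -> "mwy"
  "uoluq" -> "qulou" -> "ql" -> "lq"
  "gjlsoknikwb" -> "bwkinkosljg" -> "bwknksljg" -> "gjlsknkwb"
  "hbszoqr" -> "rqozsbh" -> "rqzsbh" -> "hbszqr"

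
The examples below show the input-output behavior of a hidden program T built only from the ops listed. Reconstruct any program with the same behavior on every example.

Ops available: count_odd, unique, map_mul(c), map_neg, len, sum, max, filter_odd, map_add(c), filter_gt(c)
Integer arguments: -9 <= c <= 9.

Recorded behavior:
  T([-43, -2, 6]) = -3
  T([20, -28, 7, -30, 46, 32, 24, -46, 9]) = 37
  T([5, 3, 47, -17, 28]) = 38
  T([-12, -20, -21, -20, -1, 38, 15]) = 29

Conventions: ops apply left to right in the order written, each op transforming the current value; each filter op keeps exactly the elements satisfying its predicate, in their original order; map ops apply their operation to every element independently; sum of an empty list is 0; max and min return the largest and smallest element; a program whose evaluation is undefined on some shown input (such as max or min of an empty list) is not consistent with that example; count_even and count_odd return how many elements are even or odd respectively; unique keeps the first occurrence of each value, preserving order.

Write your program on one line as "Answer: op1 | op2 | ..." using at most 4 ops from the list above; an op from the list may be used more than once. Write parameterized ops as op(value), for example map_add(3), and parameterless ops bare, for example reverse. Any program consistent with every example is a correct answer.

unique | map_add(-9) | max

Check, running the answer program on each example:
  [-43, -2, 6] -> [-43, -2, 6] -> [-52, -11, -3] -> -3
  [20, -28, 7, -30, 46, 32, 24, -46, 9] -> [20, -28, 7, -30, 46, 32, 24, -46, 9] -> [11, -37, -2, -39, 37, 23, 15, -55, 0] -> 37
  [5, 3, 47, -17, 28] -> [5, 3, 47, -17, 28] -> [-4, -6, 38, -26, 19] -> 38
  [-12, -20, -21, -20, -1, 38, 15] -> [-12, -20, -21, -1, 38, 15] -> [-21, -29, -30, -10, 29, 6] -> 29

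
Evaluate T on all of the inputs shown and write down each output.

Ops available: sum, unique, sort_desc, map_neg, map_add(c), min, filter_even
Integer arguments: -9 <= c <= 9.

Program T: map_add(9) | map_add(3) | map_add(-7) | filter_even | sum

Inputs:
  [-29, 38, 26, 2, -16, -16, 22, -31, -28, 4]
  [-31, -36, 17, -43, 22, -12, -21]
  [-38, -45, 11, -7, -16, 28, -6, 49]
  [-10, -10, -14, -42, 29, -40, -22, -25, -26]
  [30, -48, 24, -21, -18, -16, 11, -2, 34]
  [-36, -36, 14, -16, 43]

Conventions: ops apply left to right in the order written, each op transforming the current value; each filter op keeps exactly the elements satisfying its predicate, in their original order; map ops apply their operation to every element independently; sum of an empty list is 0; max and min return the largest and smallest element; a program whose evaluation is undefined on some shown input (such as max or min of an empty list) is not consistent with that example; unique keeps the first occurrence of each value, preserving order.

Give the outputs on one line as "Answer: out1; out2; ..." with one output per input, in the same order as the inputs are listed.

Execution, op by op:
  [-29, 38, 26, 2, -16, -16, 22, -31, -28, 4] -> [-20, 47, 35, 11, -7, -7, 31, -22, -19, 13] -> [-17, 50, 38, 14, -4, -4, 34, -19, -16, 16] -> [-24, 43, 31, 7, -11, -11, 27, -26, -23, 9] -> [-24, -26] -> -50
  [-31, -36, 17, -43, 22, -12, -21] -> [-22, -27, 26, -34, 31, -3, -12] -> [-19, -24, 29, -31, 34, 0, -9] -> [-26, -31, 22, -38, 27, -7, -16] -> [-26, 22, -38, -16] -> -58
  [-38, -45, 11, -7, -16, 28, -6, 49] -> [-29, -36, 20, 2, -7, 37, 3, 58] -> [-26, -33, 23, 5, -4, 40, 6, 61] -> [-33, -40, 16, -2, -11, 33, -1, 54] -> [-40, 16, -2, 54] -> 28
  [-10, -10, -14, -42, 29, -40, -22, -25, -26] -> [-1, -1, -5, -33, 38, -31, -13, -16, -17] -> [2, 2, -2, -30, 41, -28, -10, -13, -14] -> [-5, -5, -9, -37, 34, -35, -17, -20, -21] -> [34, -20] -> 14
  [30, -48, 24, -21, -18, -16, 11, -2, 34] -> [39, -39, 33, -12, -9, -7, 20, 7, 43] -> [42, -36, 36, -9, -6, -4, 23, 10, 46] -> [35, -43, 29, -16, -13, -11, 16, 3, 39] -> [-16, 16] -> 0
  [-36, -36, 14, -16, 43] -> [-27, -27, 23, -7, 52] -> [-24, -24, 26, -4, 55] -> [-31, -31, 19, -11, 48] -> [48] -> 48

-50; -58; 28; 14; 0; 48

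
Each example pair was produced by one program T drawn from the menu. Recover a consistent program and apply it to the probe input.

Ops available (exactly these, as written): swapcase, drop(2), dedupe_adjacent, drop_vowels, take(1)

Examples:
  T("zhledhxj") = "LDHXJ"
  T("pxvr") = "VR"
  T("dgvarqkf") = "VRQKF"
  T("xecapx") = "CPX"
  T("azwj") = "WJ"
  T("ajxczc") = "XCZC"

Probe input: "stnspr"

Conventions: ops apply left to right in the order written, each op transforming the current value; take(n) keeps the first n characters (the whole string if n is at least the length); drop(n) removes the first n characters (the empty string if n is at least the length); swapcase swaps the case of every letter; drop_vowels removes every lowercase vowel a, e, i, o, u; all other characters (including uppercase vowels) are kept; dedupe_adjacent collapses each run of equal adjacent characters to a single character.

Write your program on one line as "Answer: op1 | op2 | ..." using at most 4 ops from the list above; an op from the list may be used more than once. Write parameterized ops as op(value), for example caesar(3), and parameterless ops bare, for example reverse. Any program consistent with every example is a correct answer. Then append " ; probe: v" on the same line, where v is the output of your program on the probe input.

drop(2) | drop_vowels | swapcase ; probe: "NSPR"

Check, running the answer program on each example:
  "zhledhxj" -> "ledhxj" -> "ldhxj" -> "LDHXJ"
  "pxvr" -> "vr" -> "vr" -> "VR"
  "dgvarqkf" -> "varqkf" -> "vrqkf" -> "VRQKF"
  "xecapx" -> "capx" -> "cpx" -> "CPX"
  "azwj" -> "wj" -> "wj" -> "WJ"
  "ajxczc" -> "xczc" -> "xczc" -> "XCZC"
  probe: "stnspr" -> "nspr" -> "nspr" -> "NSPR"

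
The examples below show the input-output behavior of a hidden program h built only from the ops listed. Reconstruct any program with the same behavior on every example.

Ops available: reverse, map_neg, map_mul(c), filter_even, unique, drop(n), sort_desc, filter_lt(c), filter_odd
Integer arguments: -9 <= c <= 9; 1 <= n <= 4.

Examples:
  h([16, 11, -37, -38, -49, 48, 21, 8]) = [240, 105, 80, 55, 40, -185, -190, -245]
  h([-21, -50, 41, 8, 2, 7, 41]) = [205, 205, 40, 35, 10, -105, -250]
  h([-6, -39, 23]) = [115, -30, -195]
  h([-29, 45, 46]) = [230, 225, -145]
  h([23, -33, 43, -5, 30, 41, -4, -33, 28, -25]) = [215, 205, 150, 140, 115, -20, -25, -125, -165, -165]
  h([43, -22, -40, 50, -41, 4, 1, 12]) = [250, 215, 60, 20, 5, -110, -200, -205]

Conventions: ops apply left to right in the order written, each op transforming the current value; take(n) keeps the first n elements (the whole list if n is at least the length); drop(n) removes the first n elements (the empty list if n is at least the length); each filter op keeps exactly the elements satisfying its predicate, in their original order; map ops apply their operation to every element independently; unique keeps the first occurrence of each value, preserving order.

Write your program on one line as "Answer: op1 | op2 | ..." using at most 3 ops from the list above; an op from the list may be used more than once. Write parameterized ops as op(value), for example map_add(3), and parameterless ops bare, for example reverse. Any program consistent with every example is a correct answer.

sort_desc | map_neg | map_mul(-5)

Check, running the answer program on each example:
  [16, 11, -37, -38, -49, 48, 21, 8] -> [48, 21, 16, 11, 8, -37, -38, -49] -> [-48, -21, -16, -11, -8, 37, 38, 49] -> [240, 105, 80, 55, 40, -185, -190, -245]
  [-21, -50, 41, 8, 2, 7, 41] -> [41, 41, 8, 7, 2, -21, -50] -> [-41, -41, -8, -7, -2, 21, 50] -> [205, 205, 40, 35, 10, -105, -250]
  [-6, -39, 23] -> [23, -6, -39] -> [-23, 6, 39] -> [115, -30, -195]
  [-29, 45, 46] -> [46, 45, -29] -> [-46, -45, 29] -> [230, 225, -145]
  [23, -33, 43, -5, 30, 41, -4, -33, 28, -25] -> [43, 41, 30, 28, 23, -4, -5, -25, -33, -33] -> [-43, -41, -30, -28, -23, 4, 5, 25, 33, 33] -> [215, 205, 150, 140, 115, -20, -25, -125, -165, -165]
  [43, -22, -40, 50, -41, 4, 1, 12] -> [50, 43, 12, 4, 1, -22, -40, -41] -> [-50, -43, -12, -4, -1, 22, 40, 41] -> [250, 215, 60, 20, 5, -110, -200, -205]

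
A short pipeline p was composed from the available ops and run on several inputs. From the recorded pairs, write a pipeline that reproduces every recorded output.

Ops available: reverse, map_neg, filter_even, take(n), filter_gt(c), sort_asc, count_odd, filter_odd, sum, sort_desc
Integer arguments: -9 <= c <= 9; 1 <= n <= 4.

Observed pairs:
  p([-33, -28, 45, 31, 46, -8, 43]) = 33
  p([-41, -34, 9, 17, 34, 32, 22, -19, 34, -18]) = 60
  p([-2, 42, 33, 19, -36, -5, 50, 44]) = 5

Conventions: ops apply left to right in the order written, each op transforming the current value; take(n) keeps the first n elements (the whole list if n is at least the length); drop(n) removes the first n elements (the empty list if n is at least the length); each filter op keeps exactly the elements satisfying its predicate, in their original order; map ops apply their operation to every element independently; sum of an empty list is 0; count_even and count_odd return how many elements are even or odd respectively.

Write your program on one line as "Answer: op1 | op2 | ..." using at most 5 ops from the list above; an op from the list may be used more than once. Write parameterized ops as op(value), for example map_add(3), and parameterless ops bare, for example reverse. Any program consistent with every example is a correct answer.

map_neg | filter_odd | filter_gt(-6) | sum

Check, running the answer program on each example:
  [-33, -28, 45, 31, 46, -8, 43] -> [33, 28, -45, -31, -46, 8, -43] -> [33, -45, -31, -43] -> [33] -> 33
  [-41, -34, 9, 17, 34, 32, 22, -19, 34, -18] -> [41, 34, -9, -17, -34, -32, -22, 19, -34, 18] -> [41, -9, -17, 19] -> [41, 19] -> 60
  [-2, 42, 33, 19, -36, -5, 50, 44] -> [2, -42, -33, -19, 36, 5, -50, -44] -> [-33, -19, 5] -> [5] -> 5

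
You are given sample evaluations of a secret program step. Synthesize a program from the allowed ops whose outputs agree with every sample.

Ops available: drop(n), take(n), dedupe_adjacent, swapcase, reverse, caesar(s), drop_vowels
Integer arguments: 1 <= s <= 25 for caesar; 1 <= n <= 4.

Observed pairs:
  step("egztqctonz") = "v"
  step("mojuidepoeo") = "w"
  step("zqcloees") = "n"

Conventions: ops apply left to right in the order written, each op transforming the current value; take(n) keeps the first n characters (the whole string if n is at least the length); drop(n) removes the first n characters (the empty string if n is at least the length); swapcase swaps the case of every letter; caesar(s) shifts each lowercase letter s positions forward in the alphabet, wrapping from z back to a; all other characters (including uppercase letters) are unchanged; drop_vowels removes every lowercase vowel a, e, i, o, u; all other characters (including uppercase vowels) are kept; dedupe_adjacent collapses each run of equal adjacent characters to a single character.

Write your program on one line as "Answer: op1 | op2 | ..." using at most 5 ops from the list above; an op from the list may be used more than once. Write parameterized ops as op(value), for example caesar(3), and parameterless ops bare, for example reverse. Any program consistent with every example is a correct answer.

caesar(12) | take(4) | reverse | caesar(16) | take(1)

Check, running the answer program on each example:
  "egztqctonz" -> "qslfcofazl" -> "qslf" -> "flsq" -> "vbig" -> "v"
  "mojuidepoeo" -> "yavgupqbaqa" -> "yavg" -> "gvay" -> "wlqo" -> "w"
  "zqcloees" -> "lcoxaqqe" -> "lcox" -> "xocl" -> "nesb" -> "n"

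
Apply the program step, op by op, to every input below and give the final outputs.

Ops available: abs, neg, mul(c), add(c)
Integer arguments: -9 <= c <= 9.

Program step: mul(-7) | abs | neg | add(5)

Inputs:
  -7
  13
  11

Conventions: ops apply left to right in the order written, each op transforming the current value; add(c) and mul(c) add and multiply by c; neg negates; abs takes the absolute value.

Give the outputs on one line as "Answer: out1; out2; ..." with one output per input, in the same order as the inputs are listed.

Execution, op by op:
  -7 -> 49 -> 49 -> -49 -> -44
  13 -> -91 -> 91 -> -91 -> -86
  11 -> -77 -> 77 -> -77 -> -72

-44; -86; -72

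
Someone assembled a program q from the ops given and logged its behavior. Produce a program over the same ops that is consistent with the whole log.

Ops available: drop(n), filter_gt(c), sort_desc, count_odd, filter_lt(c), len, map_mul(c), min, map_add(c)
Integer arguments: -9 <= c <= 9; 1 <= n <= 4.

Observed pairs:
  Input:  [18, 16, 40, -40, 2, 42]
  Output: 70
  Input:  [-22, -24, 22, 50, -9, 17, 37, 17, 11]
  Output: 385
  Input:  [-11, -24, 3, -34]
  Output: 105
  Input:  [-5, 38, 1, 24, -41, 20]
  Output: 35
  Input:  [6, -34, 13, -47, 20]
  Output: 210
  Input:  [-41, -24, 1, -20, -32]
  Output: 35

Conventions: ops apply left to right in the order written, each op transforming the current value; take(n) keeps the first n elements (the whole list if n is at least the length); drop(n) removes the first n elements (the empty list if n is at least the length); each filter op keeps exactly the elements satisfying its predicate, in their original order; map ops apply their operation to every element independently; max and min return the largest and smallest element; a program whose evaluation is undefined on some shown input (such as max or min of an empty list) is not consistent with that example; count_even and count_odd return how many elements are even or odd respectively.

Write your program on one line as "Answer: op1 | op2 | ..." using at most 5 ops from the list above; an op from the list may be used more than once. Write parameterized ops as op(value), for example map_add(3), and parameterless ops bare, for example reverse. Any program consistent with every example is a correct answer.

map_mul(5) | map_mul(7) | filter_gt(4) | min

Check, running the answer program on each example:
  [18, 16, 40, -40, 2, 42] -> [90, 80, 200, -200, 10, 210] -> [630, 560, 1400, -1400, 70, 1470] -> [630, 560, 1400, 70, 1470] -> 70
  [-22, -24, 22, 50, -9, 17, 37, 17, 11] -> [-110, -120, 110, 250, -45, 85, 185, 85, 55] -> [-770, -840, 770, 1750, -315, 595, 1295, 595, 385] -> [770, 1750, 595, 1295, 595, 385] -> 385
  [-11, -24, 3, -34] -> [-55, -120, 15, -170] -> [-385, -840, 105, -1190] -> [105] -> 105
  [-5, 38, 1, 24, -41, 20] -> [-25, 190, 5, 120, -205, 100] -> [-175, 1330, 35, 840, -1435, 700] -> [1330, 35, 840, 700] -> 35
  [6, -34, 13, -47, 20] -> [30, -170, 65, -235, 100] -> [210, -1190, 455, -1645, 700] -> [210, 455, 700] -> 210
  [-41, -24, 1, -20, -32] -> [-205, -120, 5, -100, -160] -> [-1435, -840, 35, -700, -1120] -> [35] -> 35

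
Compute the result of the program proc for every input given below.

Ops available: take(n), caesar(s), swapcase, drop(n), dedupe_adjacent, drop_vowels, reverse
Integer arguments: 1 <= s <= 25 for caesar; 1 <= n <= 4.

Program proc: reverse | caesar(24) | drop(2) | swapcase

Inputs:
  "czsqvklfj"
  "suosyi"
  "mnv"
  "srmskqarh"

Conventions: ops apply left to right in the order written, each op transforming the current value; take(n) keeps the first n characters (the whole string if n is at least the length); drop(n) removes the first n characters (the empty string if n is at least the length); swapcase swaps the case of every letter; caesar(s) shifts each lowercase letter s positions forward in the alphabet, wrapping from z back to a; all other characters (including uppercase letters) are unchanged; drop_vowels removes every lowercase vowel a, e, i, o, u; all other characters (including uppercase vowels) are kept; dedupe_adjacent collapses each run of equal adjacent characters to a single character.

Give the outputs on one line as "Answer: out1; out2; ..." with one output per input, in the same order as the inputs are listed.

Execution, op by op:
  "czsqvklfj" -> "jflkvqszc" -> "hdjitoqxa" -> "jitoqxa" -> "JITOQXA"
  "suosyi" -> "iysous" -> "gwqmsq" -> "qmsq" -> "QMSQ"
  "mnv" -> "vnm" -> "tlk" -> "k" -> "K"
  "srmskqarh" -> "hraqksmrs" -> "fpyoiqkpq" -> "yoiqkpq" -> "YOIQKPQ"

"JITOQXA"; "QMSQ"; "K"; "YOIQKPQ"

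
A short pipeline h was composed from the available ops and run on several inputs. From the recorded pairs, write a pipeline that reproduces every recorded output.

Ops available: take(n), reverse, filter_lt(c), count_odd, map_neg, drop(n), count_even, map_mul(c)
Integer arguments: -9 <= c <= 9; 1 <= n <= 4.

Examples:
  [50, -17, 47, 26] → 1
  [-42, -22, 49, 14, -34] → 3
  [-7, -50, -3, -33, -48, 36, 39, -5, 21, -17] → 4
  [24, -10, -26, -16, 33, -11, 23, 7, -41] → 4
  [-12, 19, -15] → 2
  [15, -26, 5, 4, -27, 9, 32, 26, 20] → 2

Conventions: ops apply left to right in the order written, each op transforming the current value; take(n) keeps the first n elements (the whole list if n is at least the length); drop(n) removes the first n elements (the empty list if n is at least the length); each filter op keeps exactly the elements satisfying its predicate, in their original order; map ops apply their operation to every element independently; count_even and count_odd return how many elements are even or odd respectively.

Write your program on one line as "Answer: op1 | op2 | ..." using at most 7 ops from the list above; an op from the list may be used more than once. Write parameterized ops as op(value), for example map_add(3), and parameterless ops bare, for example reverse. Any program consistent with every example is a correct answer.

map_mul(5) | reverse | filter_lt(-4) | map_mul(-2) | take(4) | count_even

Check, running the answer program on each example:
  [50, -17, 47, 26] -> [250, -85, 235, 130] -> [130, 235, -85, 250] -> [-85] -> [170] -> [170] -> 1
  [-42, -22, 49, 14, -34] -> [-210, -110, 245, 70, -170] -> [-170, 70, 245, -110, -210] -> [-170, -110, -210] -> [340, 220, 420] -> [340, 220, 420] -> 3
  [-7, -50, -3, -33, -48, 36, 39, -5, 21, -17] -> [-35, -250, -15, -165, -240, 180, 195, -25, 105, -85] -> [-85, 105, -25, 195, 180, -240, -165, -15, -250, -35] -> [-85, -25, -240, -165, -15, -250, -35] -> [170, 50, 480, 330, 30, 500, 70] -> [170, 50, 480, 330] -> 4
  [24, -10, -26, -16, 33, -11, 23, 7, -41] -> [120, -50, -130, -80, 165, -55, 115, 35, -205] -> [-205, 35, 115, -55, 165, -80, -130, -50, 120] -> [-205, -55, -80, -130, -50] -> [410, 110, 160, 260, 100] -> [410, 110, 160, 260] -> 4
  [-12, 19, -15] -> [-60, 95, -75] -> [-75, 95, -60] -> [-75, -60] -> [150, 120] -> [150, 120] -> 2
  [15, -26, 5, 4, -27, 9, 32, 26, 20] -> [75, -130, 25, 20, -135, 45, 160, 130, 100] -> [100, 130, 160, 45, -135, 20, 25, -130, 75] -> [-135, -130] -> [270, 260] -> [270, 260] -> 2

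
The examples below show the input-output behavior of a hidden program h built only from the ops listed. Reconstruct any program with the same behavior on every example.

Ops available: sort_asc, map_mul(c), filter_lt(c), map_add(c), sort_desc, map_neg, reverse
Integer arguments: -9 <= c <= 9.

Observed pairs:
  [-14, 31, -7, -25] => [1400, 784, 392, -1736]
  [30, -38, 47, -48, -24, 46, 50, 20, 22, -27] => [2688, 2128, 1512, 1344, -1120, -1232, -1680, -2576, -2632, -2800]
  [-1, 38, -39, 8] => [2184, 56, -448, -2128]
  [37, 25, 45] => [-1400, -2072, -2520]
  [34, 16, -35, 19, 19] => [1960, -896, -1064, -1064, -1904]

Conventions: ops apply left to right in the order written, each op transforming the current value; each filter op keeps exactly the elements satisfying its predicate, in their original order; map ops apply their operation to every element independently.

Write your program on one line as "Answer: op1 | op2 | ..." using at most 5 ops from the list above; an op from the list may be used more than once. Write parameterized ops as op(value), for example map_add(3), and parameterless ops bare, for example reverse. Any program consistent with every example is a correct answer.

map_mul(-7) | map_neg | sort_asc | map_mul(-8)

Check, running the answer program on each example:
  [-14, 31, -7, -25] -> [98, -217, 49, 175] -> [-98, 217, -49, -175] -> [-175, -98, -49, 217] -> [1400, 784, 392, -1736]
  [30, -38, 47, -48, -24, 46, 50, 20, 22, -27] -> [-210, 266, -329, 336, 168, -322, -350, -140, -154, 189] -> [210, -266, 329, -336, -168, 322, 350, 140, 154, -189] -> [-336, -266, -189, -168, 140, 154, 210, 322, 329, 350] -> [2688, 2128, 1512, 1344, -1120, -1232, -1680, -2576, -2632, -2800]
  [-1, 38, -39, 8] -> [7, -266, 273, -56] -> [-7, 266, -273, 56] -> [-273, -7, 56, 266] -> [2184, 56, -448, -2128]
  [37, 25, 45] -> [-259, -175, -315] -> [259, 175, 315] -> [175, 259, 315] -> [-1400, -2072, -2520]
  [34, 16, -35, 19, 19] -> [-238, -112, 245, -133, -133] -> [238, 112, -245, 133, 133] -> [-245, 112, 133, 133, 238] -> [1960, -896, -1064, -1064, -1904]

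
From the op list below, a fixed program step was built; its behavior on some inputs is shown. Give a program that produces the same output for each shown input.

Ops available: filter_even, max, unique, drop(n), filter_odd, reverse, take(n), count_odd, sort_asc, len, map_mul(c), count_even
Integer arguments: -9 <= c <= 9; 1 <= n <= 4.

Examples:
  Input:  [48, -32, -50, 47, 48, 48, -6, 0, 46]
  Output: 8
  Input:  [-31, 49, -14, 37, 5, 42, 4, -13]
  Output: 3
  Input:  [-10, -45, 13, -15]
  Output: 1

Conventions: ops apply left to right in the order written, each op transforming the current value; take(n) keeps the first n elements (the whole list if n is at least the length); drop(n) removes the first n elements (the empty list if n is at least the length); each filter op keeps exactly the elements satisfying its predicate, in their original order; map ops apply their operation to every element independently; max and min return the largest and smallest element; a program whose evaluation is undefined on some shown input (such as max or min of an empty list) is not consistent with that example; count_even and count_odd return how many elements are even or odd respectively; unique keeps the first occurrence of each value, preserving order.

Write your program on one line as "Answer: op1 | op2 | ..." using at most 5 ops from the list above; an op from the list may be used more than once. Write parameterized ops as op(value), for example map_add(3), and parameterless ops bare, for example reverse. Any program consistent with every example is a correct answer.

map_mul(3) | map_mul(9) | filter_even | len

Check, running the answer program on each example:
  [48, -32, -50, 47, 48, 48, -6, 0, 46] -> [144, -96, -150, 141, 144, 144, -18, 0, 138] -> [1296, -864, -1350, 1269, 1296, 1296, -162, 0, 1242] -> [1296, -864, -1350, 1296, 1296, -162, 0, 1242] -> 8
  [-31, 49, -14, 37, 5, 42, 4, -13] -> [-93, 147, -42, 111, 15, 126, 12, -39] -> [-837, 1323, -378, 999, 135, 1134, 108, -351] -> [-378, 1134, 108] -> 3
  [-10, -45, 13, -15] -> [-30, -135, 39, -45] -> [-270, -1215, 351, -405] -> [-270] -> 1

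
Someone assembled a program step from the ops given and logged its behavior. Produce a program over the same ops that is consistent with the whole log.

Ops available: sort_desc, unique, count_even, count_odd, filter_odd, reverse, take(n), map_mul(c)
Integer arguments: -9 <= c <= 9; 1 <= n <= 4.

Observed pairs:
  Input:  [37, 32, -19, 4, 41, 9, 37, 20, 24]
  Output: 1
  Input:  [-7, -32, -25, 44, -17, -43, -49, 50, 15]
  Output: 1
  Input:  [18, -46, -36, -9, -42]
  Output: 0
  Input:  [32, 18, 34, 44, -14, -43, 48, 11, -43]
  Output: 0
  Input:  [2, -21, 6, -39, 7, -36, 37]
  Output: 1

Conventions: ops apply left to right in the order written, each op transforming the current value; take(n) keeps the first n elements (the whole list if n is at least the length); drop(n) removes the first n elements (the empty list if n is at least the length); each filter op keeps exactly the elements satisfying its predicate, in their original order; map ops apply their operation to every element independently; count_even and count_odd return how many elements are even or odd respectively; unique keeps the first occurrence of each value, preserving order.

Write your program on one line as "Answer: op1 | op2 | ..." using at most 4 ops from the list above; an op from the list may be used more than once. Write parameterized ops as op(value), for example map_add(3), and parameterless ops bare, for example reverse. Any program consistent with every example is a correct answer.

unique | take(2) | count_odd

Check, running the answer program on each example:
  [37, 32, -19, 4, 41, 9, 37, 20, 24] -> [37, 32, -19, 4, 41, 9, 20, 24] -> [37, 32] -> 1
  [-7, -32, -25, 44, -17, -43, -49, 50, 15] -> [-7, -32, -25, 44, -17, -43, -49, 50, 15] -> [-7, -32] -> 1
  [18, -46, -36, -9, -42] -> [18, -46, -36, -9, -42] -> [18, -46] -> 0
  [32, 18, 34, 44, -14, -43, 48, 11, -43] -> [32, 18, 34, 44, -14, -43, 48, 11] -> [32, 18] -> 0
  [2, -21, 6, -39, 7, -36, 37] -> [2, -21, 6, -39, 7, -36, 37] -> [2, -21] -> 1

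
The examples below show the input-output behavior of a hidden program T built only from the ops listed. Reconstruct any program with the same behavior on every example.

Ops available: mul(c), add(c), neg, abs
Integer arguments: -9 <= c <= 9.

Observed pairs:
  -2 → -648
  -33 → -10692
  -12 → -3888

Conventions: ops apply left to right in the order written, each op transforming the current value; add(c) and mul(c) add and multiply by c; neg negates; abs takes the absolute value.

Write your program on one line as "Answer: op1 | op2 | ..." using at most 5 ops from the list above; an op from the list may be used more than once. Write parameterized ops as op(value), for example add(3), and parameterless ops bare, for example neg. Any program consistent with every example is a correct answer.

mul(-4) | mul(-9) | abs | mul(-9)

Check, running the answer program on each example:
  -2 -> 8 -> -72 -> 72 -> -648
  -33 -> 132 -> -1188 -> 1188 -> -10692
  -12 -> 48 -> -432 -> 432 -> -3888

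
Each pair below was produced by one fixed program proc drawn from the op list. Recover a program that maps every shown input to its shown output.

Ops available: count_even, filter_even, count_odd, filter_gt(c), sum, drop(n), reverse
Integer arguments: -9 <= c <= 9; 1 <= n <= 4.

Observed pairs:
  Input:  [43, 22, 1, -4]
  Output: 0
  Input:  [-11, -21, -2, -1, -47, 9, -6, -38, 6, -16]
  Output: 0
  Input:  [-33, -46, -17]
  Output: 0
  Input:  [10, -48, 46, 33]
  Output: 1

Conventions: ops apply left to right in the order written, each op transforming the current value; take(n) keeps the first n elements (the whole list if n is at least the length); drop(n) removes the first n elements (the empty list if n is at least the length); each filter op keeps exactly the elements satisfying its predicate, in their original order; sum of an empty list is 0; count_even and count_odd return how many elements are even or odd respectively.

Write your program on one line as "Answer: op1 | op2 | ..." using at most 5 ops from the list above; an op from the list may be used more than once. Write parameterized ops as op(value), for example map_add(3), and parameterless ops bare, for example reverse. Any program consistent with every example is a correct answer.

reverse | filter_gt(1) | reverse | drop(2) | count_odd

Check, running the answer program on each example:
  [43, 22, 1, -4] -> [-4, 1, 22, 43] -> [22, 43] -> [43, 22] -> [] -> 0
  [-11, -21, -2, -1, -47, 9, -6, -38, 6, -16] -> [-16, 6, -38, -6, 9, -47, -1, -2, -21, -11] -> [6, 9] -> [9, 6] -> [] -> 0
  [-33, -46, -17] -> [-17, -46, -33] -> [] -> [] -> [] -> 0
  [10, -48, 46, 33] -> [33, 46, -48, 10] -> [33, 46, 10] -> [10, 46, 33] -> [33] -> 1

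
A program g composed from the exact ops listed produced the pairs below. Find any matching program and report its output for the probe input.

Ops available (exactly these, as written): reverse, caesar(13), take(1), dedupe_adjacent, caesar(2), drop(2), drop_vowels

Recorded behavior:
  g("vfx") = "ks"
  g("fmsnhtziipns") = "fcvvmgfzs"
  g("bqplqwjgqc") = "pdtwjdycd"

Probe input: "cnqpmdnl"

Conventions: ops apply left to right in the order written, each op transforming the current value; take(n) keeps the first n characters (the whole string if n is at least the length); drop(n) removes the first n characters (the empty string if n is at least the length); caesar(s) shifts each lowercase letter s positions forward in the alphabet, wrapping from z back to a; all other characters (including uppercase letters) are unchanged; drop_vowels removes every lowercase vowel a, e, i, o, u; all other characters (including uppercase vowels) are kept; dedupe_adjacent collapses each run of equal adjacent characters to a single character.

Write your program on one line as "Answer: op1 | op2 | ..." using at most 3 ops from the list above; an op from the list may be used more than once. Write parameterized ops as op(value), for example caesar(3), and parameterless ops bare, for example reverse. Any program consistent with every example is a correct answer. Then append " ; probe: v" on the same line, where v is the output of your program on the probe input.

caesar(13) | drop_vowels | reverse ; probe: "yqzcdp"

Check, running the answer program on each example:
  "vfx" -> "isk" -> "sk" -> "ks"
  "fmsnhtziipns" -> "szfaugmvvcaf" -> "szfgmvvcf" -> "fcvvmgfzs"
  "bqplqwjgqc" -> "odcydjwtdp" -> "dcydjwtdp" -> "pdtwjdycd"
  probe: "cnqpmdnl" -> "padczqay" -> "pdczqy" -> "yqzcdp"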